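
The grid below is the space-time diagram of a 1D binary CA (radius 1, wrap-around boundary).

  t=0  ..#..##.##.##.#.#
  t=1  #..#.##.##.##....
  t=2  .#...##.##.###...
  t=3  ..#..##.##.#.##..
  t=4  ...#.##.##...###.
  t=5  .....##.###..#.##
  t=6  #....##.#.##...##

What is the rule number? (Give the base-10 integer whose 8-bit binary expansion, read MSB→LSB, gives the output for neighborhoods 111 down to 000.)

  [7] ### => .  t=2,i=12
  [6] ##. => #  t=0,i=6
  [5] #.# => .  t=0,i=7
  [4] #.. => #  t=0,i=0
  [3] .## => #  t=0,i=5
  [2] .#. => .  t=0,i=2
  [1] ..# => .  t=0,i=1
  [0] ... => .  t=1,i=14
  bits 01011000 = 88

88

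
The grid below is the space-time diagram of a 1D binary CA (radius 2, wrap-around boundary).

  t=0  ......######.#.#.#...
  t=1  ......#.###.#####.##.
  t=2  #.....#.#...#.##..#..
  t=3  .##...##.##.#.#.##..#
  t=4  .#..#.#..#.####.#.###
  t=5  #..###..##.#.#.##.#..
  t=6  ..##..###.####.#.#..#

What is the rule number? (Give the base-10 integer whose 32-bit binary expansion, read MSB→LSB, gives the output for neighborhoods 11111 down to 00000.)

  [31] ##### => #  t=0,i=8
  [30] ####. => #  t=0,i=10
  [29] ###.# => .  t=0,i=11
  [28] ###.. => .  t=5,i=5
  [27] ##.## => .  t=1,i=11
  [26] ##.#. => #  t=0,i=12
  [25] ##..# => #  t=2,i=16
  [24] ##... => .  t=1,i=20
  [23] #.### => #  t=1,i=8
  [22] #.##. => #  t=1,i=18
  [21] #.#.# => #  t=0,i=13
  [20] #.#.. => .  t=0,i=17
  [19] #..## => #  t=5,i=2
  [18] #..#. => #  t=2,i=17
  [17] #...# => #  t=2,i=10
  [16] #.... => #  t=0,i=19
  [15] .#### => .  t=0,i=7
  [14] .###. => .  t=1,i=9
  [13] .##.# => .  t=3,i=7
  [12] .##.. => .  t=1,i=19
  [11] .#.## => .  t=1,i=7
  [10] .#.#. => #  t=0,i=14
  [9] .#..# => .  t=2,i=19
  [8] .#... => #  t=0,i=18
  [7] ..### => #  t=0,i=6
  [6] ..##. => #  t=3,i=6
  [5] ..#.# => #  t=1,i=6
  [4] ..#.. => .  t=2,i=0
  [3] ...## => .  t=0,i=5
  [2] ...#. => .  t=1,i=5
  [1] ....# => .  t=0,i=4
  [0] ..... => .  t=0,i=0
  bits 11000110111011110000010111100000 = 3337553376

3337553376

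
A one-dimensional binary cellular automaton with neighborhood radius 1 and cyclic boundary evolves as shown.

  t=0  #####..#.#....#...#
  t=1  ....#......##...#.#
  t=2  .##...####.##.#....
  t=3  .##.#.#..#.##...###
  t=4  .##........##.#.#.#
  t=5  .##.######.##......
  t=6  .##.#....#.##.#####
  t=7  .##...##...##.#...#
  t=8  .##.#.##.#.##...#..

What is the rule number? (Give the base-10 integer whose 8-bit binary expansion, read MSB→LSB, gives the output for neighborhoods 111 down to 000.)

  [7] ### => .  t=0,i=0
  [6] ##. => #  t=0,i=4
  [5] #.# => .  t=0,i=8
  [4] #.. => .  t=0,i=5
  [3] .## => #  t=0,i=18
  [2] .#. => .  t=0,i=7
  [1] ..# => .  t=0,i=6
  [0] ... => #  t=0,i=11
  bits 01001001 = 73

73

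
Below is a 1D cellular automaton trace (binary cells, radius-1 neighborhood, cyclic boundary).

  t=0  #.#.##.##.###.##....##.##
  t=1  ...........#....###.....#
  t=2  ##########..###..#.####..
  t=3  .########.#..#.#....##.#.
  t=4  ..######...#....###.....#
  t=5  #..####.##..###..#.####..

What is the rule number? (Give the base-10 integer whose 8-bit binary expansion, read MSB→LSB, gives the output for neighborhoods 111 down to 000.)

  ###|#  b7=1 t=0,i=11
  ##.|.  b6=0 t=0,i=0
  #.#|.  b5=0 t=0,i=1
  #..|#  b4=1 t=0,i=16
  .##|.  b3=0 t=0,i=4
  .#.|.  b2=0 t=0,i=2
  ..#|.  b1=0 t=0,i=19
  ...|#  b0=1 t=0,i=17
  bits 10010001 = 145

145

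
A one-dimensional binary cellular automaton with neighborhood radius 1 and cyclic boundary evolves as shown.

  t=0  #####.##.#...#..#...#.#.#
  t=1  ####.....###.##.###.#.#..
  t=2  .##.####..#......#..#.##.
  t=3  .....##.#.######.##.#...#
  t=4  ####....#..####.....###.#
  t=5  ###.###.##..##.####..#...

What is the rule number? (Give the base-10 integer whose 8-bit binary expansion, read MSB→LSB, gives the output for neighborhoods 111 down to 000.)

149

  ###|#  b7=1 t=0,i=0
  ##.|.  b6=0 t=0,i=4
  #.#|.  b5=0 t=0,i=5
  #..|#  b4=1 t=0,i=10
  .##|.  b3=0 t=0,i=6
  .#.|#  b2=1 t=0,i=9
  ..#|.  b1=0 t=0,i=12
  ...|#  b0=1 t=0,i=11
  bits 10010101 = 149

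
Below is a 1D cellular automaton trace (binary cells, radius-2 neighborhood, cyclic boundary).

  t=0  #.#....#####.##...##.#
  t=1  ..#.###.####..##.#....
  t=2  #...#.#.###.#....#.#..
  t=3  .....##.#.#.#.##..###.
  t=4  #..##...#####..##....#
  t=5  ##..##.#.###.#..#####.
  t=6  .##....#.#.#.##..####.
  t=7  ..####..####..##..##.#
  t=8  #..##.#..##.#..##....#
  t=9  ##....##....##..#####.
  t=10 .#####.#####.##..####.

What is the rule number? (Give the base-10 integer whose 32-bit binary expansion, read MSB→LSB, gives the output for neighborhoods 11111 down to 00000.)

  #####|#  b31=1 t=0,i=9
  ####.|#  b30=1 t=0,i=10
  ###.#|#  b29=1 t=0,i=11
  ###..|.  b28=0 t=1,i=11
  ##.##|.  b27=0 t=0,i=12
  ##.#.|.  b26=0 t=0,i=1
  ##..#|#  b25=1 t=1,i=12
  ##...|#  b24=1 t=0,i=15
  #.###|#  b23=1 t=1,i=4
  #.##.|.  b22=0 t=0,i=13
  #.#.#|#  b21=1 t=2,i=6
  #.#..|#  b20=1 t=0,i=2
  #..##|.  b19=0 t=1,i=13
  #..#.|.  b18=0 t=2,i=21
  #...#|.  b17=0 t=0,i=16
  #....|#  b16=1 t=0,i=4
  .####|#  b15=1 t=0,i=8
  .###.|.  b14=0 t=1,i=5
  .##.#|.  b13=0 t=0,i=0
  .##..|#  b12=1 t=0,i=14
  .#.##|.  b11=0 t=1,i=3
  .#.#.|#  b10=1 t=2,i=5
  .#..#|#  b9=1 t=2,i=20
  .#...|.  b8=0 t=0,i=3
  ..###|.  b7=0 t=0,i=7
  ..##.|.  b6=0 t=0,i=18
  ..#.#|.  b5=0 t=1,i=2
  ..#..|.  b4=0 t=2,i=0
  ...##|#  b3=1 t=0,i=6
  ...#.|.  b2=0 t=1,i=1
  ....#|#  b1=1 t=0,i=5
  .....|.  b0=0 t=1,i=20
  bits 11100011101100011001011000001010 = 3820066314

3820066314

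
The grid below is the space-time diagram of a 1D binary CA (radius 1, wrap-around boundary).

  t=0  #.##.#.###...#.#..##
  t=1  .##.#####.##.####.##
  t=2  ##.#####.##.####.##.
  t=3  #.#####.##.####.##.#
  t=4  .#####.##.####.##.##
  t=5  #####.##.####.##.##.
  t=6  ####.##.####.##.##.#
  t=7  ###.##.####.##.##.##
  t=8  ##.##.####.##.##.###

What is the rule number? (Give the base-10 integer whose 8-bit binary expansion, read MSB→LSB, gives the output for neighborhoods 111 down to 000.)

  ###|#  b7=1 t=0,i=8
  ##.|.  b6=0 t=0,i=0
  #.#|#  b5=1 t=0,i=1
  #..|#  b4=1 t=0,i=10
  .##|#  b3=1 t=0,i=2
  .#.|#  b2=1 t=0,i=5
  ..#|.  b1=0 t=0,i=12
  ...|#  b0=1 t=0,i=11
  bits 10111101 = 189

189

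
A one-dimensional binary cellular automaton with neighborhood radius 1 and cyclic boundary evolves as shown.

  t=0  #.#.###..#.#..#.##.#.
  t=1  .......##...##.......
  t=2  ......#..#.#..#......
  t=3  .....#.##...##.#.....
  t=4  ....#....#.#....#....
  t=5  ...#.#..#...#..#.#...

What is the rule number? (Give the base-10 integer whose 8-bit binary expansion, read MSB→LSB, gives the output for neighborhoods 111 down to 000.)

18

  nb ###: next=.  (t=0,i=5, bit7=0)
  nb ##.: next=.  (t=0,i=6, bit6=0)
  nb #.#: next=.  (t=0,i=1, bit5=0)
  nb #..: next=#  (t=0,i=7, bit4=1)
  nb .##: next=.  (t=0,i=4, bit3=0)
  nb .#.: next=.  (t=0,i=0, bit2=0)
  nb ..#: next=#  (t=0,i=8, bit1=1)
  nb ...: next=.  (t=1,i=0, bit0=0)
  bits 00010010 = 18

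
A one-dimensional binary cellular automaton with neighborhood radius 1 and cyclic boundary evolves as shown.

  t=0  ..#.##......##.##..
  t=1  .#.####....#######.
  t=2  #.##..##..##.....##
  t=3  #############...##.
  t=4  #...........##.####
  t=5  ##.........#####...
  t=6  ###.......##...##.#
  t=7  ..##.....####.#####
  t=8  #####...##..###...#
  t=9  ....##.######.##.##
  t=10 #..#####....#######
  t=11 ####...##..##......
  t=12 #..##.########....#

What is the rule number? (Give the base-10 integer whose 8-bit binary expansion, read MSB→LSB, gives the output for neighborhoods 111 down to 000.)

122

  ###|.  b7=0 t=1,i=4
  ##.|#  b6=1 t=0,i=5
  #.#|#  b5=1 t=0,i=3
  #..|#  b4=1 t=0,i=6
  .##|#  b3=1 t=0,i=4
  .#.|.  b2=0 t=0,i=2
  ..#|#  b1=1 t=0,i=1
  ...|.  b0=0 t=0,i=0
  bits 01111010 = 122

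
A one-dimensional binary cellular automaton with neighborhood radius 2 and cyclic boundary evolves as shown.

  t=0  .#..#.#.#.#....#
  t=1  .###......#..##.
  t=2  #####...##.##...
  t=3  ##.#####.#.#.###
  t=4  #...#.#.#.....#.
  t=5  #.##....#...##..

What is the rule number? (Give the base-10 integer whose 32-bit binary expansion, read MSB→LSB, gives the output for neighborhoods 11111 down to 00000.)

  [31] ##### => .  t=2,i=2
  [30] ####. => #  t=2,i=3
  [29] ###.# => .  t=3,i=1
  [28] ###.. => #  t=1,i=3
  [27] ##.## => .  t=2,i=10
  [26] ##.#. => #  t=3,i=8
  [25] ##..# => .  t=1,i=15
  [24] ##... => #  t=1,i=4
  [23] #.### => .  t=3,i=3
  [22] #.##. => #  t=2,i=11
  [21] #.#.# => .  t=0,i=6
  [20] #.#.. => #  t=0,i=1
  [19] #..## => #  t=1,i=0
  [18] #..#. => #  t=0,i=3
  [17] #...# => #  t=2,i=6
  [16] #.... => .  t=0,i=12
  [15] .#### => #  t=2,i=1
  [14] .###. => #  t=1,i=2
  [13] .##.# => #  t=2,i=9
  [12] .##.. => .  t=1,i=14
  [11] .#.## => .  t=3,i=12
  [10] .#.#. => .  t=0,i=0
  [9] .#..# => #  t=0,i=2
  [8] .#... => .  t=0,i=11
  [7] ..### => #  t=1,i=1
  [6] ..##. => .  t=1,i=13
  [5] ..#.# => .  t=0,i=4
  [4] ..#.. => .  t=1,i=10
  [3] ...## => #  t=2,i=7
  [2] ...#. => #  t=0,i=14
  [1] ....# => #  t=0,i=13
  [0] ..... => .  t=1,i=6
  bits 01010101010111101110001010001110 = 1432281742

1432281742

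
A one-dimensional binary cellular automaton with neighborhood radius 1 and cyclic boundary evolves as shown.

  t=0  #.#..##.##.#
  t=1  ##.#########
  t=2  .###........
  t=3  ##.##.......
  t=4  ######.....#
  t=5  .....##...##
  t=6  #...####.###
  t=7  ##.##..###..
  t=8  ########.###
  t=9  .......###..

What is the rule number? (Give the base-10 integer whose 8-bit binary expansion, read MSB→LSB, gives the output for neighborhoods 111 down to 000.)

  [7] ### => .  t=1,i=0
  [6] ##. => #  t=0,i=0
  [5] #.# => #  t=0,i=1
  [4] #.. => #  t=0,i=3
  [3] .## => #  t=0,i=5
  [2] .#. => .  t=0,i=2
  [1] ..# => #  t=0,i=4
  [0] ... => .  t=2,i=5
  bits 01111010 = 122

122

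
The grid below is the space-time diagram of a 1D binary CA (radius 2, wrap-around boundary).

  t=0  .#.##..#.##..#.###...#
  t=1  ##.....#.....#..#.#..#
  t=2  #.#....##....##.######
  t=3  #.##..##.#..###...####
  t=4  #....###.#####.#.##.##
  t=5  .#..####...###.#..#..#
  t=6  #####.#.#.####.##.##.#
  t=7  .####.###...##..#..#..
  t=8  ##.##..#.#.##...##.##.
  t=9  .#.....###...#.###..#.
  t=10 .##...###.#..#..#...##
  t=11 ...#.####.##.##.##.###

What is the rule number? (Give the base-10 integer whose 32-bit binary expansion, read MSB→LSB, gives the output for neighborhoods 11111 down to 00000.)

3778570232

  ##### -> #   bit 31 = 1  t=2,i=18
  ####. -> #   bit 30 = 1  t=2,i=21
  ###.# -> #   bit 29 = 1  t=2,i=0
  ###.. -> .   bit 28 = 0  t=0,i=17
  ##.## -> .   bit 27 = 0  t=2,i=15
  ##.#. -> .   bit 26 = 0  t=2,i=1
  ##..# -> .   bit 25 = 0  t=0,i=5
  ##... -> #   bit 24 = 1  t=0,i=18
  #.### -> .   bit 23 = 0  t=0,i=15
  #.##. -> .   bit 22 = 0  t=0,i=3
  #.#.# -> #   bit 21 = 1  t=0,i=1
  #.#.. -> #   bit 20 = 1  t=1,i=18
  #..## -> #   bit 19 = 1  t=1,i=20
  #..#. -> .   bit 18 = 0  t=0,i=6
  #...# -> .   bit 17 = 0  t=0,i=19
  #.... -> .   bit 16 = 0  t=1,i=3
  .#### -> .   bit 15 = 0  t=2,i=17
  .###. -> #   bit 14 = 1  t=0,i=16
  .##.# -> #   bit 13 = 1  t=2,i=14
  .##.. -> .   bit 12 = 0  t=0,i=4
  .#.## -> .   bit 11 = 0  t=0,i=2
  .#.#. -> #   bit 10 = 1  t=0,i=0
  .#..# -> #   bit 9 = 1  t=1,i=14
  .#... -> #   bit 8 = 1  t=1,i=8
  ..### -> #   bit 7 = 1  t=1,i=21
  ..##. -> #   bit 6 = 1  t=2,i=7
  ..#.# -> #   bit 5 = 1  t=0,i=7
  ..#.. -> #   bit 4 = 1  t=1,i=7
  ...## -> #   bit 3 = 1  t=2,i=6
  ...#. -> .   bit 2 = 0  t=0,i=20
  ....# -> .   bit 1 = 0  t=1,i=5
  ..... -> .   bit 0 = 0  t=1,i=4
  bits 11100001001110000110011111111000 = 3778570232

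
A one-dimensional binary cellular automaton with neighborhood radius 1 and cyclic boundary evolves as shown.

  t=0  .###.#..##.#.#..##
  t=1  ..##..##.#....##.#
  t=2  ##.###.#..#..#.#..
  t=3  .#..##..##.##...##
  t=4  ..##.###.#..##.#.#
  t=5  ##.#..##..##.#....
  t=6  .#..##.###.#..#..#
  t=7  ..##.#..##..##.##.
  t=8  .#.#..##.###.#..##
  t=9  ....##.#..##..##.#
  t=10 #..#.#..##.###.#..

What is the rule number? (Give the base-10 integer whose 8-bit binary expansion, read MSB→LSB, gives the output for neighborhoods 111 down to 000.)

  ###|#  b7=1 t=0,i=2
  ##.|#  b6=1 t=0,i=3
  #.#|.  b5=0 t=0,i=0
  #..|#  b4=1 t=0,i=6
  .##|.  b3=0 t=0,i=1
  .#.|.  b2=0 t=0,i=5
  ..#|#  b1=1 t=0,i=7
  ...|.  b0=0 t=1,i=11
  bits 11010010 = 210

210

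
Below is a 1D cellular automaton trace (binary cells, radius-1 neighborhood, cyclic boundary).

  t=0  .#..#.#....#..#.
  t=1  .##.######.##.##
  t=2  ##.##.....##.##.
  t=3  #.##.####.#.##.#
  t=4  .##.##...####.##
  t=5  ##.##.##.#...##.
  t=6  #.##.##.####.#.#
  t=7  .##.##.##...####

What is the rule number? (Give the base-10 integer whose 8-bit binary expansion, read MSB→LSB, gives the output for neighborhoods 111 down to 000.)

61

  ### -> .   bit 7 = 0  t=1,i=5
  ##. -> .   bit 6 = 0  t=1,i=2
  #.# -> #   bit 5 = 1  t=0,i=5
  #.. -> #   bit 4 = 1  t=0,i=2
  .## -> #   bit 3 = 1  t=1,i=1
  .#. -> #   bit 2 = 1  t=0,i=1
  ..# -> .   bit 1 = 0  t=0,i=0
  ... -> #   bit 0 = 1  t=0,i=8
  bits 00111101 = 61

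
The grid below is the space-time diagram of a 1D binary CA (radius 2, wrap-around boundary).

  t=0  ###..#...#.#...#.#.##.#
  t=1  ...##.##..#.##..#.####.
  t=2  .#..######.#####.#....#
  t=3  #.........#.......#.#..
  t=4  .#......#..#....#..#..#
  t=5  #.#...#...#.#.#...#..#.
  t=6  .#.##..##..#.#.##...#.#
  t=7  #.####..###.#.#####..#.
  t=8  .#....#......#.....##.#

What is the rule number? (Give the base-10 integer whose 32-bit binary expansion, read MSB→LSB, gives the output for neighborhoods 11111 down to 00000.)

189152514

  [31] ##### => .  t=2,i=6
  [30] ####. => .  t=0,i=1
  [29] ###.# => .  t=2,i=9
  [28] ###.. => .  t=0,i=2
  [27] ##.## => #  t=0,i=21
  [26] ##.#. => .  t=2,i=16
  [25] ##..# => #  t=0,i=3
  [24] ##... => #  t=1,i=22
  [23] #.### => .  t=0,i=22
  [22] #.##. => #  t=0,i=19
  [21] #.#.# => .  t=0,i=17
  [20] #.#.. => .  t=0,i=11
  [19] #..## => .  t=2,i=3
  [18] #..#. => #  t=0,i=4
  [17] #...# => #  t=0,i=7
  [16] #.... => .  t=1,i=0
  [15] .#### => .  t=0,i=0
  [14] .###. => .  t=7,i=9
  [13] .##.# => #  t=0,i=20
  [12] .##.. => #  t=1,i=7
  [11] .#.## => #  t=0,i=18
  [10] .#.#. => #  t=0,i=10
  [9] .#..# => .  t=2,i=2
  [8] .#... => #  t=0,i=6
  [7] ..### => .  t=2,i=4
  [6] ..##. => .  t=1,i=3
  [5] ..#.# => .  t=0,i=9
  [4] ..#.. => .  t=0,i=5
  [3] ...## => .  t=1,i=2
  [2] ...#. => .  t=0,i=8
  [1] ....# => #  t=1,i=1
  [0] ..... => .  t=3,i=3
  bits 00001011010001100011110100000010 = 189152514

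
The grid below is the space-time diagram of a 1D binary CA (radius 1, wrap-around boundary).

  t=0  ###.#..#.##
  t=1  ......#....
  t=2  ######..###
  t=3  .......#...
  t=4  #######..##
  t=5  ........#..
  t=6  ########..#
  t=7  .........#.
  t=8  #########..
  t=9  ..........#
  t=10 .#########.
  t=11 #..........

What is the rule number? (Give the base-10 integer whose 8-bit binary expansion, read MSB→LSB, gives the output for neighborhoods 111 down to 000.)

3

  nb ###: next=.  (t=0,i=0, bit7=0)
  nb ##.: next=.  (t=0,i=2, bit6=0)
  nb #.#: next=.  (t=0,i=3, bit5=0)
  nb #..: next=.  (t=0,i=5, bit4=0)
  nb .##: next=.  (t=0,i=9, bit3=0)
  nb .#.: next=.  (t=0,i=4, bit2=0)
  nb ..#: next=#  (t=0,i=6, bit1=1)
  nb ...: next=#  (t=1,i=0, bit0=1)
  bits 00000011 = 3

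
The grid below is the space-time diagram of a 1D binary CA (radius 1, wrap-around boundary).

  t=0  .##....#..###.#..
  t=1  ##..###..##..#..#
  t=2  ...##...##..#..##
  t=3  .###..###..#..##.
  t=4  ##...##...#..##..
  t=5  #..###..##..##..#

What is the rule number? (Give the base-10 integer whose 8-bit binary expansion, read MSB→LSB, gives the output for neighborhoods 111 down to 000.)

43

  nb ###: next=.  (t=0,i=11, bit7=0)
  nb ##.: next=.  (t=0,i=2, bit6=0)
  nb #.#: next=#  (t=0,i=13, bit5=1)
  nb #..: next=.  (t=0,i=3, bit4=0)
  nb .##: next=#  (t=0,i=1, bit3=1)
  nb .#.: next=.  (t=0,i=7, bit2=0)
  nb ..#: next=#  (t=0,i=0, bit1=1)
  nb ...: next=#  (t=0,i=4, bit0=1)
  bits 00101011 = 43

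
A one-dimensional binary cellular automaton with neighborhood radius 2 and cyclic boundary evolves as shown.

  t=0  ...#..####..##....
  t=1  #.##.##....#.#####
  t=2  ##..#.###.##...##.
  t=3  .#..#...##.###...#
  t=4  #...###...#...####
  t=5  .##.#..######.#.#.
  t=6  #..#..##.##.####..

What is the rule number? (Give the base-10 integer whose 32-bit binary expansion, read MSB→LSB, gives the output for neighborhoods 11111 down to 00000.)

2905281973

  ##### -> #   bit 31 = 1  t=1,i=15
  ####. -> .   bit 30 = 0  t=0,i=8
  ###.# -> #   bit 29 = 1  t=1,i=0
  ###.. -> .   bit 28 = 0  t=0,i=9
  ##.## -> #   bit 27 = 1  t=1,i=1
  ##.#. -> #   bit 26 = 1  t=5,i=3
  ##..# -> .   bit 25 = 0  t=0,i=10
  ##... -> #   bit 24 = 1  t=0,i=14
  #.### -> .   bit 23 = 0  t=1,i=13
  #.##. -> .   bit 22 = 0  t=1,i=2
  #.#.# -> #   bit 21 = 1  t=5,i=14
  #.#.. -> .   bit 20 = 0  t=3,i=1
  #..## -> #   bit 19 = 1  t=0,i=5
  #..#. -> .   bit 18 = 0  t=2,i=3
  #...# -> #   bit 17 = 1  t=2,i=13
  #.... -> #   bit 16 = 1  t=0,i=15
  .#### -> .   bit 15 = 0  t=0,i=7
  .###. -> .   bit 14 = 0  t=2,i=7
  .##.# -> .   bit 13 = 0  t=1,i=3
  .##.. -> #   bit 12 = 1  t=0,i=13
  .#.## -> .   bit 11 = 0  t=1,i=12
  .#.#. -> #   bit 10 = 1  t=3,i=0
  .#..# -> .   bit 9 = 0  t=0,i=4
  .#... -> #   bit 8 = 1  t=3,i=5
  ..### -> #   bit 7 = 1  t=0,i=6
  ..##. -> .   bit 6 = 0  t=0,i=12
  ..#.# -> #   bit 5 = 1  t=1,i=11
  ..#.. -> #   bit 4 = 1  t=0,i=3
  ...## -> .   bit 3 = 0  t=2,i=14
  ...#. -> #   bit 2 = 1  t=0,i=2
  ....# -> .   bit 1 = 0  t=0,i=1
  ..... -> #   bit 0 = 1  t=0,i=0
  bits 10101101001010110001010110110101 = 2905281973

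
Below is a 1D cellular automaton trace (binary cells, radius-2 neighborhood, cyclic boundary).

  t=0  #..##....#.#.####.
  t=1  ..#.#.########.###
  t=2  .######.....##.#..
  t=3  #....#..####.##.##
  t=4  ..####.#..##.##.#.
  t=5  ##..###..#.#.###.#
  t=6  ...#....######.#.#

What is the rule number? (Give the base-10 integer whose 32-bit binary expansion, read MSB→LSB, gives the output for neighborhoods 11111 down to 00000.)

1693400383

  nb #####: next=.  (t=1,i=8, bit31=0)
  nb ####.: next=#  (t=0,i=15, bit30=1)
  nb ###.#: next=#  (t=0,i=16, bit29=1)
  nb ###..: next=.  (t=1,i=17, bit28=0)
  nb ##.##: next=.  (t=1,i=14, bit27=0)
  nb ##.#.: next=#  (t=0,i=17, bit26=1)
  nb ##..#: next=.  (t=1,i=0, bit25=0)
  nb ##...: next=.  (t=0,i=5, bit24=0)
  nb #.###: next=#  (t=0,i=13, bit23=1)
  nb #.##.: next=#  (t=3,i=13, bit22=1)
  nb #.#.#: next=#  (t=0,i=11, bit21=1)
  nb #.#..: next=.  (t=0,i=0, bit20=0)
  nb #..##: next=#  (t=0,i=2, bit19=1)
  nb #..#.: next=#  (t=1,i=1, bit18=1)
  nb #...#: next=#  (t=2,i=17, bit17=1)
  nb #....: next=#  (t=0,i=6, bit16=1)
  nb .####: next=.  (t=0,i=14, bit15=0)
  nb .###.: next=.  (t=1,i=16, bit14=0)
  nb .##.#: next=#  (t=2,i=13, bit13=1)
  nb .##..: next=#  (t=0,i=4, bit12=1)
  nb .#.##: next=#  (t=0,i=12, bit11=1)
  nb .#.#.: next=#  (t=0,i=10, bit10=1)
  nb .#..#: next=.  (t=0,i=1, bit9=0)
  nb .#...: next=#  (t=2,i=16, bit8=1)
  nb ..###: next=.  (t=2,i=1, bit7=0)
  nb ..##.: next=.  (t=0,i=3, bit6=0)
  nb ..#.#: next=#  (t=0,i=9, bit5=1)
  nb ..#..: next=#  (t=3,i=5, bit4=1)
  nb ...##: next=#  (t=2,i=0, bit3=1)
  nb ...#.: next=#  (t=0,i=8, bit2=1)
  nb ....#: next=#  (t=0,i=7, bit1=1)
  nb .....: next=#  (t=2,i=9, bit0=1)
  bits 01100100111011110011110100111111 = 1693400383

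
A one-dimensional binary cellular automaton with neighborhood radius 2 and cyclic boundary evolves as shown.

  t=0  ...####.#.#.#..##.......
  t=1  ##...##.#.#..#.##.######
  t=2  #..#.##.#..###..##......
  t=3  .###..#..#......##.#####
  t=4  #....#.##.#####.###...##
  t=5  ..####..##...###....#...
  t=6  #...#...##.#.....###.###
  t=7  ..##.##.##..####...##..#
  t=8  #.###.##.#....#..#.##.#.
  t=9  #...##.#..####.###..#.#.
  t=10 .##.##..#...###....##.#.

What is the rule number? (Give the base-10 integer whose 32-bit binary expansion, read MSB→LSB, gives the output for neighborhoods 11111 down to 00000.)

1747399527

  #####|.  b31=0 t=1,i=20
  ####.|#  b30=1 t=0,i=5
  ###.#|#  b29=1 t=0,i=6
  ###..|.  b28=0 t=1,i=1
  ##.##|#  b27=1 t=1,i=17
  ##.#.|.  b26=0 t=0,i=7
  ##..#|.  b25=0 t=2,i=14
  ##...|.  b24=0 t=0,i=17
  #.###|.  b23=0 t=1,i=18
  #.##.|.  b22=0 t=1,i=15
  #.#.#|#  b21=1 t=0,i=8
  #.#..|.  b20=0 t=0,i=12
  #..##|.  b19=0 t=0,i=14
  #..#.|#  b18=1 t=1,i=12
  #...#|#  b17=1 t=1,i=3
  #....|#  b16=1 t=0,i=18
  .####|.  b15=0 t=0,i=4
  .###.|.  b14=0 t=2,i=12
  .##.#|#  b13=1 t=1,i=6
  .##..|#  b12=1 t=0,i=16
  .#.##|.  b11=0 t=1,i=14
  .#.#.|.  b10=0 t=0,i=9
  .#..#|#  b9=1 t=0,i=13
  .#...|#  b8=1 t=3,i=10
  ..###|.  b7=0 t=0,i=3
  ..##.|#  b6=1 t=0,i=15
  ..#.#|#  b5=1 t=1,i=13
  ..#..|.  b4=0 t=2,i=0
  ...##|.  b3=0 t=0,i=2
  ...#.|#  b2=1 t=2,i=23
  ....#|#  b1=1 t=0,i=1
  .....|#  b0=1 t=0,i=0
  bits 01101000001001110011001101100111 = 1747399527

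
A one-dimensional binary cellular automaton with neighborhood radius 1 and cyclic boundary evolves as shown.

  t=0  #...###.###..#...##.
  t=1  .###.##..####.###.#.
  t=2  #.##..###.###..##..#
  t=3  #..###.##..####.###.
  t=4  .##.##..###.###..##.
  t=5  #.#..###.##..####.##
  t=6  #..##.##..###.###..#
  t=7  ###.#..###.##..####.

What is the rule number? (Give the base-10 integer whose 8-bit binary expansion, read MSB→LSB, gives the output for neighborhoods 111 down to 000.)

211

  ###|#  b7=1 t=0,i=5
  ##.|#  b6=1 t=0,i=6
  #.#|.  b5=0 t=0,i=7
  #..|#  b4=1 t=0,i=1
  .##|.  b3=0 t=0,i=4
  .#.|.  b2=0 t=0,i=0
  ..#|#  b1=1 t=0,i=3
  ...|#  b0=1 t=0,i=2
  bits 11010011 = 211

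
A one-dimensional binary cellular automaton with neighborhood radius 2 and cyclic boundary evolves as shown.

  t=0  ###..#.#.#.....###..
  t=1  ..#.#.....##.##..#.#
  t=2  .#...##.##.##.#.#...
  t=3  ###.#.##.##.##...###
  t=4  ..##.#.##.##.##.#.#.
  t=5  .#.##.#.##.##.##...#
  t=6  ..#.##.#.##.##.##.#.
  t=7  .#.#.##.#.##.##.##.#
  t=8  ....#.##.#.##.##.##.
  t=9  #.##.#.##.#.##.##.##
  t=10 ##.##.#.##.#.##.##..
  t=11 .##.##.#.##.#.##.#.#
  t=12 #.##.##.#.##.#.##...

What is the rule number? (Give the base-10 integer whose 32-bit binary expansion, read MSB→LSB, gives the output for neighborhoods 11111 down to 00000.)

  ##### -> .   bit 31 = 0  t=3,i=0
  ####. -> .   bit 30 = 0  t=3,i=1
  ###.# -> #   bit 29 = 1  t=3,i=2
  ###.. -> #   bit 28 = 1  t=0,i=2
  ##.## -> #   bit 27 = 1  t=1,i=12
  ##.#. -> #   bit 26 = 1  t=2,i=13
  ##..# -> .   bit 25 = 0  t=0,i=3
  ##... -> #   bit 24 = 1  t=3,i=14
  #.### -> .   bit 23 = 0  t=9,i=18
  #.##. -> .   bit 22 = 0  t=1,i=13
  #.#.# -> .   bit 21 = 0  t=0,i=7
  #.#.. -> .   bit 20 = 0  t=0,i=9
  #..## -> #   bit 19 = 1  t=0,i=19
  #..#. -> #   bit 18 = 1  t=0,i=4
  #...# -> .   bit 17 = 0  t=2,i=3
  #.... -> #   bit 16 = 1  t=0,i=11
  .#### -> #   bit 15 = 1  t=3,i=18
  .###. -> .   bit 14 = 0  t=0,i=1
  .##.# -> #   bit 13 = 1  t=1,i=11
  .##.. -> #   bit 12 = 1  t=1,i=14
  .#.## -> #   bit 11 = 1  t=3,i=5
  .#.#. -> .   bit 10 = 0  t=0,i=6
  .#..# -> .   bit 9 = 0  t=1,i=0
  .#... -> #   bit 8 = 1  t=0,i=10
  ..### -> .   bit 7 = 0  t=0,i=0
  ..##. -> .   bit 6 = 0  t=1,i=10
  ..#.# -> .   bit 5 = 0  t=0,i=5
  ..#.. -> #   bit 4 = 1  t=2,i=1
  ...## -> #   bit 3 = 1  t=0,i=14
  ...#. -> #   bit 2 = 1  t=2,i=0
  ....# -> #   bit 1 = 1  t=0,i=13
  ..... -> .   bit 0 = 0  t=0,i=12
  bits 00111101000011011011100100011110 = 1024309534

1024309534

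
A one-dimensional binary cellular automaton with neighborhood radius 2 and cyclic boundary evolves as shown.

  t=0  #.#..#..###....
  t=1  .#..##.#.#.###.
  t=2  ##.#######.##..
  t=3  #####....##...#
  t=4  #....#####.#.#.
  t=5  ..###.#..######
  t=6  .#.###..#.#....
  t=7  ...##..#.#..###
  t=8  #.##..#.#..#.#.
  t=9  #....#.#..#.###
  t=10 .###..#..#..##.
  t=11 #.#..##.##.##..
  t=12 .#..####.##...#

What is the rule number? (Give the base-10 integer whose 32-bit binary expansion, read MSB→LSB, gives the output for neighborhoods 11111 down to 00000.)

766370907

  [31] ##### => .  t=2,i=5
  [30] ####. => .  t=2,i=8
  [29] ###.# => #  t=2,i=9
  [28] ###.. => .  t=0,i=10
  [27] ##.## => #  t=2,i=2
  [26] ##.#. => #  t=1,i=6
  [25] ##..# => .  t=1,i=14
  [24] ##... => #  t=0,i=11
  [23] #.### => #  t=1,i=11
  [22] #.##. => .  t=2,i=11
  [21] #.#.# => #  t=1,i=7
  [20] #.#.. => .  t=0,i=2
  [19] #..## => #  t=0,i=7
  [18] #..#. => #  t=0,i=4
  [17] #...# => .  t=3,i=12
  [16] #.... => #  t=0,i=12
  [15] .#### => #  t=2,i=4
  [14] .###. => #  t=0,i=9
  [13] .##.# => #  t=1,i=5
  [12] .##.. => .  t=2,i=12
  [11] .#.## => .  t=1,i=10
  [10] .#.#. => #  t=0,i=1
  [9] .#..# => .  t=0,i=3
  [8] .#... => .  t=4,i=1
  [7] ..### => .  t=0,i=8
  [6] ..##. => #  t=1,i=4
  [5] ..#.# => .  t=0,i=0
  [4] ..#.. => #  t=0,i=5
  [3] ...## => #  t=3,i=8
  [2] ...#. => .  t=0,i=14
  [1] ....# => #  t=0,i=13
  [0] ..... => #  t=6,i=13
  bits 00101101101011011110010001011011 = 766370907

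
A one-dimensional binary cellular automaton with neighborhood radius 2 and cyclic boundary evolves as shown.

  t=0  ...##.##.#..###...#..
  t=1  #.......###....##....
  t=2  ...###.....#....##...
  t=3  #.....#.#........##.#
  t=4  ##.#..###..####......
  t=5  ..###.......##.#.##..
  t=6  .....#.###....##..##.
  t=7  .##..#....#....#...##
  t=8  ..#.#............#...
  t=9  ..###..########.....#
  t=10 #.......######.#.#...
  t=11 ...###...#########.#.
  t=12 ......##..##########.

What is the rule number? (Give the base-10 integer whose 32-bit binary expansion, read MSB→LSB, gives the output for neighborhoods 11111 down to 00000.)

  nb #####: next=#  (t=9,i=9, bit31=1)
  nb ####.: next=#  (t=4,i=13, bit30=1)
  nb ###.#: next=#  (t=10,i=13, bit29=1)
  nb ###..: next=.  (t=0,i=14, bit28=0)
  nb ##.##: next=.  (t=0,i=5, bit27=0)
  nb ##.#.: next=#  (t=0,i=8, bit26=1)
  nb ##..#: next=.  (t=4,i=9, bit25=0)
  nb ##...: next=#  (t=0,i=15, bit24=1)
  nb #.###: next=.  (t=6,i=7, bit23=0)
  nb #.##.: next=.  (t=0,i=6, bit22=0)
  nb #.#.#: next=#  (t=5,i=15, bit21=1)
  nb #.#..: next=#  (t=0,i=9, bit20=1)
  nb #..##: next=.  (t=0,i=11, bit19=0)
  nb #..#.: next=#  (t=7,i=4, bit18=1)
  nb #...#: next=#  (t=0,i=16, bit17=1)
  nb #....: next=.  (t=0,i=20, bit16=0)
  nb .####: next=#  (t=4,i=12, bit15=1)
  nb .###.: next=.  (t=0,i=13, bit14=0)
  nb .##.#: next=.  (t=0,i=4, bit13=0)
  nb .##..: next=#  (t=1,i=16, bit12=1)
  nb .#.##: next=.  (t=5,i=16, bit11=0)
  nb .#.#.: next=#  (t=3,i=7, bit10=1)
  nb .#..#: next=#  (t=0,i=10, bit9=1)
  nb .#...: next=.  (t=0,i=19, bit8=0)
  nb ..###: next=.  (t=0,i=12, bit7=0)
  nb ..##.: next=.  (t=0,i=3, bit6=0)
  nb ..#.#: next=#  (t=3,i=6, bit5=1)
  nb ..#..: next=.  (t=0,i=18, bit4=0)
  nb ...##: next=.  (t=0,i=2, bit3=0)
  nb ...#.: next=.  (t=0,i=17, bit2=0)
  nb ....#: next=.  (t=0,i=1, bit1=0)
  nb .....: next=#  (t=0,i=0, bit0=1)
  bits 11100101001101101001011000100001 = 3845559841

3845559841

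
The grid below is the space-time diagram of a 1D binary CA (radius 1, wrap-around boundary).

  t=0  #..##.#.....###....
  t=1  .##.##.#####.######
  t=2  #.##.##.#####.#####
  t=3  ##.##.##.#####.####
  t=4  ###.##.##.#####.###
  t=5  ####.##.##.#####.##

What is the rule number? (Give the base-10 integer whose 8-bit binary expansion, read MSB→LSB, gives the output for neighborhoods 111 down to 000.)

243

  nb ###: next=#  (t=0,i=13, bit7=1)
  nb ##.: next=#  (t=0,i=4, bit6=1)
  nb #.#: next=#  (t=0,i=5, bit5=1)
  nb #..: next=#  (t=0,i=1, bit4=1)
  nb .##: next=.  (t=0,i=3, bit3=0)
  nb .#.: next=.  (t=0,i=0, bit2=0)
  nb ..#: next=#  (t=0,i=2, bit1=1)
  nb ...: next=#  (t=0,i=8, bit0=1)
  bits 11110011 = 243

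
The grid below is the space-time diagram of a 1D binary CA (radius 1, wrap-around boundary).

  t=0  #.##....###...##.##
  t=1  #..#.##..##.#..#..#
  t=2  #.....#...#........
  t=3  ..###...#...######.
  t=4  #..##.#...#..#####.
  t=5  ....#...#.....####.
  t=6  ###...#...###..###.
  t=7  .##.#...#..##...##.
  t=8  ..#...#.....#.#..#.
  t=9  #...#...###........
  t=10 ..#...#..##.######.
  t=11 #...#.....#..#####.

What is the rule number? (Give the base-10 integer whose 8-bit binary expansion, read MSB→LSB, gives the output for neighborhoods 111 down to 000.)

193

  ###|#  b7=1 t=0,i=9
  ##.|#  b6=1 t=0,i=0
  #.#|.  b5=0 t=0,i=1
  #..|.  b4=0 t=0,i=4
  .##|.  b3=0 t=0,i=2
  .#.|.  b2=0 t=1,i=3
  ..#|.  b1=0 t=0,i=7
  ...|#  b0=1 t=0,i=5
  bits 11000001 = 193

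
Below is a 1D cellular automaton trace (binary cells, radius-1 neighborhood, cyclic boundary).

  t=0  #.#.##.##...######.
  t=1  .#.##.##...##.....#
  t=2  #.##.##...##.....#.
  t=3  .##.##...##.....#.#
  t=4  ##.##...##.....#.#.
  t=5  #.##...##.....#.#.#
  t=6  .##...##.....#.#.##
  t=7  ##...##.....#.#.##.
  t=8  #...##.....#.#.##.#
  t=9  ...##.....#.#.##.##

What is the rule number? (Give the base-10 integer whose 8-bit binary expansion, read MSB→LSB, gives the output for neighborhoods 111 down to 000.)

42

  ###|.  b7=0 t=0,i=13
  ##.|.  b6=0 t=0,i=5
  #.#|#  b5=1 t=0,i=1
  #..|.  b4=0 t=0,i=9
  .##|#  b3=1 t=0,i=4
  .#.|.  b2=0 t=0,i=0
  ..#|#  b1=1 t=0,i=11
  ...|.  b0=0 t=0,i=10
  bits 00101010 = 42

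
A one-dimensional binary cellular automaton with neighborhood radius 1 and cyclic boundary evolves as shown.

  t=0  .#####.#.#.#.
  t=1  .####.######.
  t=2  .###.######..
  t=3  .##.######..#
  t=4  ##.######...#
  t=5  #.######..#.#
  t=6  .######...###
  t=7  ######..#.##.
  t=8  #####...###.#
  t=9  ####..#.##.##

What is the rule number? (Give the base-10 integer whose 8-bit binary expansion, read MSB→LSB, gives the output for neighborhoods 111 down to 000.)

  ### -> #   bit 7 = 1  t=0,i=2
  ##. -> .   bit 6 = 0  t=0,i=5
  #.# -> #   bit 5 = 1  t=0,i=6
  #.. -> .   bit 4 = 0  t=0,i=12
  .## -> #   bit 3 = 1  t=0,i=1
  .#. -> #   bit 2 = 1  t=0,i=7
  ..# -> .   bit 1 = 0  t=0,i=0
  ... -> #   bit 0 = 1  t=2,i=12
  bits 10101101 = 173

173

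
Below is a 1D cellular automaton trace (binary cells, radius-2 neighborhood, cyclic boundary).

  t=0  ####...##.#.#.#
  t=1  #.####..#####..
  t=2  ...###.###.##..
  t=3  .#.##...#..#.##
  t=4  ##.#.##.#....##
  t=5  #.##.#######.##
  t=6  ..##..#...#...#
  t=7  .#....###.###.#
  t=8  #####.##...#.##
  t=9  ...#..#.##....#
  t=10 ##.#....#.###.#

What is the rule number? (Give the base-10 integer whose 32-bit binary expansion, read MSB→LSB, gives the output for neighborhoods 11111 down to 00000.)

  ##### -> .   bit 31 = 0  t=0,i=1
  ####. -> #   bit 30 = 1  t=0,i=2
  ###.# -> .   bit 29 = 0  t=2,i=5
  ###.. -> #   bit 28 = 1  t=0,i=3
  ##.## -> .   bit 27 = 0  t=2,i=6
  ##.#. -> #   bit 26 = 1  t=0,i=9
  ##..# -> .   bit 25 = 0  t=1,i=6
  ##... -> #   bit 24 = 1  t=0,i=4
  #.### -> .   bit 23 = 0  t=0,i=14
  #.##. -> #   bit 22 = 1  t=2,i=11
  #.#.# -> #   bit 21 = 1  t=0,i=10
  #.#.. -> #   bit 20 = 1  t=4,i=8
  #..## -> #   bit 19 = 1  t=1,i=7
  #..#. -> .   bit 18 = 0  t=1,i=14
  #...# -> #   bit 17 = 1  t=0,i=5
  #.... -> #   bit 16 = 1  t=2,i=14
  .#### -> #   bit 15 = 1  t=0,i=0
  .###. -> #   bit 14 = 1  t=2,i=4
  .##.# -> #   bit 13 = 1  t=0,i=8
  .##.. -> .   bit 12 = 0  t=2,i=12
  .#.## -> .   bit 11 = 0  t=0,i=13
  .#.#. -> #   bit 10 = 1  t=0,i=11
  .#..# -> .   bit 9 = 0  t=3,i=9
  .#... -> #   bit 8 = 1  t=4,i=9
  ..### -> #   bit 7 = 1  t=1,i=8
  ..##. -> .   bit 6 = 0  t=0,i=7
  ..#.# -> .   bit 5 = 0  t=1,i=0
  ..#.. -> #   bit 4 = 1  t=3,i=8
  ...## -> .   bit 3 = 0  t=0,i=6
  ...#. -> .   bit 2 = 0  t=3,i=7
  ....# -> #   bit 1 = 1  t=2,i=1
  ..... -> .   bit 0 = 0  t=2,i=0
  bits 01010101011110111110010110010010 = 1434183058

1434183058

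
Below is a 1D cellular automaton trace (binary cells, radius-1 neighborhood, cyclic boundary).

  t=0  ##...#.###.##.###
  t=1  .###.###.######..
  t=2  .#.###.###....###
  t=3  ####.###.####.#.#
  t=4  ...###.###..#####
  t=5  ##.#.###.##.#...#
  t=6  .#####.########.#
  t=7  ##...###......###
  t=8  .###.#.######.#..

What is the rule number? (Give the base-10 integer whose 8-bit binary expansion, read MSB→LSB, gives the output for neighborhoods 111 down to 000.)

  ###|.  b7=0 t=0,i=0
  ##.|#  b6=1 t=0,i=1
  #.#|#  b5=1 t=0,i=6
  #..|#  b4=1 t=0,i=2
  .##|#  b3=1 t=0,i=7
  .#.|#  b2=1 t=0,i=5
  ..#|.  b1=0 t=0,i=4
  ...|#  b0=1 t=0,i=3
  bits 01111101 = 125

125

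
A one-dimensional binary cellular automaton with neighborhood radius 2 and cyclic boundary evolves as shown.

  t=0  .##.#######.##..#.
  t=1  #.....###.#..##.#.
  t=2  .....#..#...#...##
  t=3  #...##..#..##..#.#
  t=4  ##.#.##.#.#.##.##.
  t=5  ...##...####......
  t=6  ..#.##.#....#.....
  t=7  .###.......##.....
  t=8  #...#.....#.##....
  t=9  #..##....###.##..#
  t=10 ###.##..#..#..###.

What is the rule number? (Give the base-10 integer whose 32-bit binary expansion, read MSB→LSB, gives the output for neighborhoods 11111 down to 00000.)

  #####|#  b31=1 t=0,i=6
  ####.|.  b30=0 t=0,i=9
  ###.#|#  b29=1 t=0,i=10
  ###..|.  b28=0 t=5,i=11
  ##.##|.  b27=0 t=0,i=3
  ##.#.|.  b26=0 t=1,i=9
  ##..#|#  b25=1 t=0,i=14
  ##...|#  b24=1 t=2,i=0
  #.###|.  b23=0 t=0,i=4
  #.##.|.  b22=0 t=0,i=12
  #.#.#|#  b21=1 t=1,i=16
  #.#..|.  b20=0 t=1,i=0
  #..##|#  b19=1 t=0,i=0
  #..#.|.  b18=0 t=0,i=15
  #...#|.  b17=0 t=2,i=10
  #....|.  b16=0 t=1,i=2
  .####|.  b15=0 t=0,i=5
  .###.|.  b14=0 t=1,i=7
  .##.#|.  b13=0 t=0,i=2
  .##..|#  b12=1 t=0,i=13
  .#.##|#  b11=1 t=3,i=16
  .#.#.|#  b10=1 t=1,i=17
  .#..#|.  b9=0 t=0,i=17
  .#...|.  b8=0 t=1,i=1
  ..###|.  b7=0 t=1,i=6
  ..##.|.  b6=0 t=0,i=1
  ..#.#|#  b5=1 t=3,i=15
  ..#..|#  b4=1 t=0,i=16
  ...##|#  b3=1 t=1,i=5
  ...#.|#  b2=1 t=2,i=4
  ....#|.  b1=0 t=1,i=4
  .....|.  b0=0 t=1,i=3
  bits 10100011001010000001110000111100 = 2737314876

2737314876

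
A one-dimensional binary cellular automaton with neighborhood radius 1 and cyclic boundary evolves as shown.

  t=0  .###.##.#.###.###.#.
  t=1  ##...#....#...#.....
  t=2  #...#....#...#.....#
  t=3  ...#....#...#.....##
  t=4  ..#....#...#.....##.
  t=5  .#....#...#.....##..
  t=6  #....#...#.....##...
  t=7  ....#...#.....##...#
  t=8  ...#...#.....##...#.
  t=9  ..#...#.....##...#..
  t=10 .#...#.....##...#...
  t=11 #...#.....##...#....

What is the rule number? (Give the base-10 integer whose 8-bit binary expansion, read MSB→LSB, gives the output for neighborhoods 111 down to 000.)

10

  [7] ### => .  t=0,i=2
  [6] ##. => .  t=0,i=3
  [5] #.# => .  t=0,i=4
  [4] #.. => .  t=0,i=19
  [3] .## => #  t=0,i=1
  [2] .#. => .  t=0,i=8
  [1] ..# => #  t=0,i=0
  [0] ... => .  t=1,i=3
  bits 00001010 = 10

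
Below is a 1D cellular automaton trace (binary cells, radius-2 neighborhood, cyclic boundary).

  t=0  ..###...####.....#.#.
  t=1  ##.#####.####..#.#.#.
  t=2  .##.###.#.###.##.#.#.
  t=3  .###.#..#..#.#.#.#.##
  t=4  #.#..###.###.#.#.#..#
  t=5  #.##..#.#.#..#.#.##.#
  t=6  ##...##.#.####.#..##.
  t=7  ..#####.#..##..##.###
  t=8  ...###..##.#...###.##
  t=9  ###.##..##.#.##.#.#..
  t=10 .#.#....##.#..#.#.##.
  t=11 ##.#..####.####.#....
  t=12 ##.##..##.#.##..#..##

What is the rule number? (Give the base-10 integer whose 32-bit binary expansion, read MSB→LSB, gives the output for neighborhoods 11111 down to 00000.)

3644252778

  ##### -> #   bit 31 = 1  t=1,i=5
  ####. -> #   bit 30 = 1  t=0,i=10
  ###.# -> .   bit 29 = 0  t=1,i=7
  ###.. -> #   bit 28 = 1  t=0,i=4
  ##.## -> #   bit 27 = 1  t=1,i=2
  ##.#. -> .   bit 26 = 0  t=2,i=7
  ##..# -> .   bit 25 = 0  t=1,i=13
  ##... -> #   bit 24 = 1  t=0,i=5
  #.### -> .   bit 23 = 0  t=1,i=3
  #.##. -> .   bit 22 = 0  t=1,i=0
  #.#.# -> #   bit 21 = 1  t=1,i=17
  #.#.. -> #   bit 20 = 1  t=0,i=19
  #..## -> .   bit 19 = 0  t=2,i=0
  #..#. -> #   bit 18 = 1  t=1,i=14
  #...# -> #   bit 17 = 1  t=0,i=0
  #.... -> .   bit 16 = 0  t=0,i=13
  .#### -> #   bit 15 = 1  t=0,i=9
  .###. -> #   bit 14 = 1  t=0,i=3
  .##.# -> #   bit 13 = 1  t=1,i=1
  .##.. -> .   bit 12 = 0  t=5,i=3
  .#.## -> .   bit 11 = 0  t=1,i=20
  .#.#. -> .   bit 10 = 0  t=0,i=18
  .#..# -> #   bit 9 = 1  t=2,i=20
  .#... -> .   bit 8 = 0  t=0,i=20
  ..### -> .   bit 7 = 0  t=0,i=2
  ..##. -> #   bit 6 = 1  t=2,i=1
  ..#.# -> #   bit 5 = 1  t=0,i=17
  ..#.. -> .   bit 4 = 0  t=3,i=8
  ...## -> #   bit 3 = 1  t=0,i=1
  ...#. -> .   bit 2 = 0  t=0,i=16
  ....# -> #   bit 1 = 1  t=0,i=15
  ..... -> .   bit 0 = 0  t=0,i=14
  bits 11011001001101101110001001101010 = 3644252778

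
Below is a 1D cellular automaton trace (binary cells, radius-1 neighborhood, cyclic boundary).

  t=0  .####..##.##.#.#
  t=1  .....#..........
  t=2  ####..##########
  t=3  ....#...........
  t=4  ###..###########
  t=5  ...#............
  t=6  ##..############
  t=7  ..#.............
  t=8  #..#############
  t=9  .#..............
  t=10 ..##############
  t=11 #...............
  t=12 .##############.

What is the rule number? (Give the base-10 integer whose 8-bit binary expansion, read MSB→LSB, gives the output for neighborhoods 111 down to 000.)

17

  ###|.  b7=0 t=0,i=2
  ##.|.  b6=0 t=0,i=4
  #.#|.  b5=0 t=0,i=0
  #..|#  b4=1 t=0,i=5
  .##|.  b3=0 t=0,i=1
  .#.|.  b2=0 t=0,i=13
  ..#|.  b1=0 t=0,i=6
  ...|#  b0=1 t=1,i=0
  bits 00010001 = 17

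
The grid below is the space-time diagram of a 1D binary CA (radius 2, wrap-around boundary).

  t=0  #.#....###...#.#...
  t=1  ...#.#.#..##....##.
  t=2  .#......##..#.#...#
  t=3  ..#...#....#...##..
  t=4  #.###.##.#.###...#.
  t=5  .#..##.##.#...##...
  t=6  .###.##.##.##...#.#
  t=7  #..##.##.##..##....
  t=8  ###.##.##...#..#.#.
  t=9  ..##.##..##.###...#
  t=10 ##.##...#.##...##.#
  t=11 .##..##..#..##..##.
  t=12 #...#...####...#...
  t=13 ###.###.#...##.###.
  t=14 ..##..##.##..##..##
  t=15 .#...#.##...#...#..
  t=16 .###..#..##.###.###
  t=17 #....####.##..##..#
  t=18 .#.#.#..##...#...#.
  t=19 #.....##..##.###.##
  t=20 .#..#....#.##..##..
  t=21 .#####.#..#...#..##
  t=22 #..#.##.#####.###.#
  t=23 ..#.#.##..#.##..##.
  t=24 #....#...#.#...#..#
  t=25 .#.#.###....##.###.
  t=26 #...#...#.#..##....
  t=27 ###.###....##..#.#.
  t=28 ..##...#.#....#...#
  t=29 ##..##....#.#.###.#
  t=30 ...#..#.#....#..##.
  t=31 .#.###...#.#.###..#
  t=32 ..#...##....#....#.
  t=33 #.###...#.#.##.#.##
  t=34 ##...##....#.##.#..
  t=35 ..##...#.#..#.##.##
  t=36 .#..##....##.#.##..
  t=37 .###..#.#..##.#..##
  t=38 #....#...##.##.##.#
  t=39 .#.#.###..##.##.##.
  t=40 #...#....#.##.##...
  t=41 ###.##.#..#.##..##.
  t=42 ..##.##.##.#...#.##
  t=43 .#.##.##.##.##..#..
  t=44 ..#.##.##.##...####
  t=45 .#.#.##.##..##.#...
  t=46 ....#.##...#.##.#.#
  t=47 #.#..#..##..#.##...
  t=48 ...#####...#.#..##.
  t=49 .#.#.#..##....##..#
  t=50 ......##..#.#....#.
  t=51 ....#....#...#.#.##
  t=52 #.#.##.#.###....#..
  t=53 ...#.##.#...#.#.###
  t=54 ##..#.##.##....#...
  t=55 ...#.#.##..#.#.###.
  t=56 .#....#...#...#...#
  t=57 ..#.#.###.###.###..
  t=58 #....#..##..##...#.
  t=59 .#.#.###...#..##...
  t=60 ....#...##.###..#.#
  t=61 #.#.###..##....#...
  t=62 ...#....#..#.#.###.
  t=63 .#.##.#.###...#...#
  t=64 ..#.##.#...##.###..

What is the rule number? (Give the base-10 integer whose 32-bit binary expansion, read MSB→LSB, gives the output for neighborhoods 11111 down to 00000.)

  ##### -> #   bit 31 = 1  t=21,i=3
  ####. -> .   bit 30 = 0  t=12,i=10
  ###.# -> #   bit 29 = 1  t=4,i=4
  ###.. -> .   bit 28 = 0  t=0,i=9
  ##.## -> #   bit 27 = 1  t=4,i=5
  ##.#. -> #   bit 26 = 1  t=4,i=8
  ##..# -> .   bit 25 = 0  t=2,i=10
  ##... -> #   bit 24 = 1  t=0,i=10
  #.### -> .   bit 23 = 0  t=4,i=2
  #.##. -> .   bit 22 = 0  t=4,i=6
  #.#.# -> .   bit 21 = 0  t=1,i=5
  #.#.. -> .   bit 20 = 0  t=0,i=2
  #..## -> #   bit 19 = 1  t=1,i=9
  #..#. -> #   bit 18 = 1  t=2,i=11
  #...# -> #   bit 17 = 1  t=0,i=11
  #.... -> .   bit 16 = 0  t=0,i=4
  .#### -> .   bit 15 = 0  t=12,i=9
  .###. -> .   bit 14 = 0  t=0,i=8
  .##.# -> #   bit 13 = 1  t=4,i=7
  .##.. -> .   bit 12 = 0  t=1,i=11
  .#.## -> #   bit 11 = 1  t=4,i=1
  .#.#. -> .   bit 10 = 0  t=0,i=1
  .#..# -> #   bit 9 = 1  t=1,i=8
  .#... -> #   bit 8 = 1  t=0,i=3
  ..### -> #   bit 7 = 1  t=0,i=7
  ..##. -> .   bit 6 = 0  t=1,i=10
  ..#.# -> .   bit 5 = 0  t=0,i=0
  ..#.. -> #   bit 4 = 1  t=3,i=2
  ...## -> .   bit 3 = 0  t=0,i=6
  ...#. -> .   bit 2 = 0  t=0,i=12
  ....# -> #   bit 1 = 1  t=0,i=5
  ..... -> .   bit 0 = 0  t=2,i=4
  bits 10101101000011100010101110010010 = 2903387026

2903387026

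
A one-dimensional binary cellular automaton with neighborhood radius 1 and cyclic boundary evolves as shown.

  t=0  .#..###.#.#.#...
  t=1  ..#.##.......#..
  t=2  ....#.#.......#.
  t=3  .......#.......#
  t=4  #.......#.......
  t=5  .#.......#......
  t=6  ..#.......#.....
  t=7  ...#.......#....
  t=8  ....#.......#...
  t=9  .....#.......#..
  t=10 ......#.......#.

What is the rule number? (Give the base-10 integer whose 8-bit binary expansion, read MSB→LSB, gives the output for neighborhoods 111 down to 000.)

152

  ### -> #   bit 7 = 1  t=0,i=5
  ##. -> .   bit 6 = 0  t=0,i=6
  #.# -> .   bit 5 = 0  t=0,i=7
  #.. -> #   bit 4 = 1  t=0,i=2
  .## -> #   bit 3 = 1  t=0,i=4
  .#. -> .   bit 2 = 0  t=0,i=1
  ..# -> .   bit 1 = 0  t=0,i=0
  ... -> .   bit 0 = 0  t=0,i=14
  bits 10011000 = 152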